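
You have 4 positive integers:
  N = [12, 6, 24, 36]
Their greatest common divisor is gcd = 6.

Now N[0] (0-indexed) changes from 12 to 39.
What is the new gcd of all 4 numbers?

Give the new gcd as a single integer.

Numbers: [12, 6, 24, 36], gcd = 6
Change: index 0, 12 -> 39
gcd of the OTHER numbers (without index 0): gcd([6, 24, 36]) = 6
New gcd = gcd(g_others, new_val) = gcd(6, 39) = 3

Answer: 3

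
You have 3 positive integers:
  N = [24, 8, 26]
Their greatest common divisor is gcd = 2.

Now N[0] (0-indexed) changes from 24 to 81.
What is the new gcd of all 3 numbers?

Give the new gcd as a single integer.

Answer: 1

Derivation:
Numbers: [24, 8, 26], gcd = 2
Change: index 0, 24 -> 81
gcd of the OTHER numbers (without index 0): gcd([8, 26]) = 2
New gcd = gcd(g_others, new_val) = gcd(2, 81) = 1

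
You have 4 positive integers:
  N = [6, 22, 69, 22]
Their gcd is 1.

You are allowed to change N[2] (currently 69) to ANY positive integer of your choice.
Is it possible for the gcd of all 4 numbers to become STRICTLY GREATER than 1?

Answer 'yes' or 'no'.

Current gcd = 1
gcd of all OTHER numbers (without N[2]=69): gcd([6, 22, 22]) = 2
The new gcd after any change is gcd(2, new_value).
This can be at most 2.
Since 2 > old gcd 1, the gcd CAN increase (e.g., set N[2] = 2).

Answer: yes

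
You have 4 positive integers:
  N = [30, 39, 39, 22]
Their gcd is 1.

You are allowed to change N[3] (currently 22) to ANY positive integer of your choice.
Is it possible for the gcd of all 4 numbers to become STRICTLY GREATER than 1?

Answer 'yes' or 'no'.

Answer: yes

Derivation:
Current gcd = 1
gcd of all OTHER numbers (without N[3]=22): gcd([30, 39, 39]) = 3
The new gcd after any change is gcd(3, new_value).
This can be at most 3.
Since 3 > old gcd 1, the gcd CAN increase (e.g., set N[3] = 3).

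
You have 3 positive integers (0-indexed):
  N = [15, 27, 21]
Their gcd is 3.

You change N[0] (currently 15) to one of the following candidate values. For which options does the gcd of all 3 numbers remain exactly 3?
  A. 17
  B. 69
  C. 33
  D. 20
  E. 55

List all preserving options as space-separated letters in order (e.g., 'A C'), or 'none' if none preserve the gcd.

Answer: B C

Derivation:
Old gcd = 3; gcd of others (without N[0]) = 3
New gcd for candidate v: gcd(3, v). Preserves old gcd iff gcd(3, v) = 3.
  Option A: v=17, gcd(3,17)=1 -> changes
  Option B: v=69, gcd(3,69)=3 -> preserves
  Option C: v=33, gcd(3,33)=3 -> preserves
  Option D: v=20, gcd(3,20)=1 -> changes
  Option E: v=55, gcd(3,55)=1 -> changes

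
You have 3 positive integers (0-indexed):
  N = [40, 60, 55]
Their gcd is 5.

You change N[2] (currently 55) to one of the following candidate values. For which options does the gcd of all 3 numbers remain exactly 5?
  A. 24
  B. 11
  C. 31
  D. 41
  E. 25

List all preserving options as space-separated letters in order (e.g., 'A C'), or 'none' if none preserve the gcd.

Old gcd = 5; gcd of others (without N[2]) = 20
New gcd for candidate v: gcd(20, v). Preserves old gcd iff gcd(20, v) = 5.
  Option A: v=24, gcd(20,24)=4 -> changes
  Option B: v=11, gcd(20,11)=1 -> changes
  Option C: v=31, gcd(20,31)=1 -> changes
  Option D: v=41, gcd(20,41)=1 -> changes
  Option E: v=25, gcd(20,25)=5 -> preserves

Answer: E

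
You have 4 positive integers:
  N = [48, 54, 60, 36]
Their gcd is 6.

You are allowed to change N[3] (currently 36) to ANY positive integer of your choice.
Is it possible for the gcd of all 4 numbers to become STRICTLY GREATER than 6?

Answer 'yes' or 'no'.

Current gcd = 6
gcd of all OTHER numbers (without N[3]=36): gcd([48, 54, 60]) = 6
The new gcd after any change is gcd(6, new_value).
This can be at most 6.
Since 6 = old gcd 6, the gcd can only stay the same or decrease.

Answer: no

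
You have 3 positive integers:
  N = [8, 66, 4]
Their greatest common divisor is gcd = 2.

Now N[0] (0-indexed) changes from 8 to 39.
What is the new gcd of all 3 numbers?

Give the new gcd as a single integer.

Answer: 1

Derivation:
Numbers: [8, 66, 4], gcd = 2
Change: index 0, 8 -> 39
gcd of the OTHER numbers (without index 0): gcd([66, 4]) = 2
New gcd = gcd(g_others, new_val) = gcd(2, 39) = 1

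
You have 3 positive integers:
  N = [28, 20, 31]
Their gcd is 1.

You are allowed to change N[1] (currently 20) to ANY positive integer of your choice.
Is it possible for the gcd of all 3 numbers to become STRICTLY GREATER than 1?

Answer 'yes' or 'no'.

Answer: no

Derivation:
Current gcd = 1
gcd of all OTHER numbers (without N[1]=20): gcd([28, 31]) = 1
The new gcd after any change is gcd(1, new_value).
This can be at most 1.
Since 1 = old gcd 1, the gcd can only stay the same or decrease.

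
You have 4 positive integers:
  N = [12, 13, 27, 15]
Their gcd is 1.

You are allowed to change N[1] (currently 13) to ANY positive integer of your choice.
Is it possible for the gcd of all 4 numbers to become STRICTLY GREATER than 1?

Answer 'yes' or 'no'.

Answer: yes

Derivation:
Current gcd = 1
gcd of all OTHER numbers (without N[1]=13): gcd([12, 27, 15]) = 3
The new gcd after any change is gcd(3, new_value).
This can be at most 3.
Since 3 > old gcd 1, the gcd CAN increase (e.g., set N[1] = 3).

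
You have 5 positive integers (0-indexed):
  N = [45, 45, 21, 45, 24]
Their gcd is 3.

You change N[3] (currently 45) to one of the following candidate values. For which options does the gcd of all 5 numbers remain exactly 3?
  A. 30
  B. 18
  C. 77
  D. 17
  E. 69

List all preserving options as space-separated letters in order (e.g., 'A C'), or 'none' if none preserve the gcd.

Old gcd = 3; gcd of others (without N[3]) = 3
New gcd for candidate v: gcd(3, v). Preserves old gcd iff gcd(3, v) = 3.
  Option A: v=30, gcd(3,30)=3 -> preserves
  Option B: v=18, gcd(3,18)=3 -> preserves
  Option C: v=77, gcd(3,77)=1 -> changes
  Option D: v=17, gcd(3,17)=1 -> changes
  Option E: v=69, gcd(3,69)=3 -> preserves

Answer: A B E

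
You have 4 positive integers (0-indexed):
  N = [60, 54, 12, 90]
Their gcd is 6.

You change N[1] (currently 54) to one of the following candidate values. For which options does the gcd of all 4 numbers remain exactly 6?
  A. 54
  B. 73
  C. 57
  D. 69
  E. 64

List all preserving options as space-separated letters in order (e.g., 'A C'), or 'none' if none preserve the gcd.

Answer: A

Derivation:
Old gcd = 6; gcd of others (without N[1]) = 6
New gcd for candidate v: gcd(6, v). Preserves old gcd iff gcd(6, v) = 6.
  Option A: v=54, gcd(6,54)=6 -> preserves
  Option B: v=73, gcd(6,73)=1 -> changes
  Option C: v=57, gcd(6,57)=3 -> changes
  Option D: v=69, gcd(6,69)=3 -> changes
  Option E: v=64, gcd(6,64)=2 -> changes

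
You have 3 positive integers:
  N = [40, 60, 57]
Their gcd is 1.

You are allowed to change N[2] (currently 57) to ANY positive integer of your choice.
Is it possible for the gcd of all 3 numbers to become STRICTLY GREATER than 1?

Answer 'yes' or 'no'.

Answer: yes

Derivation:
Current gcd = 1
gcd of all OTHER numbers (without N[2]=57): gcd([40, 60]) = 20
The new gcd after any change is gcd(20, new_value).
This can be at most 20.
Since 20 > old gcd 1, the gcd CAN increase (e.g., set N[2] = 20).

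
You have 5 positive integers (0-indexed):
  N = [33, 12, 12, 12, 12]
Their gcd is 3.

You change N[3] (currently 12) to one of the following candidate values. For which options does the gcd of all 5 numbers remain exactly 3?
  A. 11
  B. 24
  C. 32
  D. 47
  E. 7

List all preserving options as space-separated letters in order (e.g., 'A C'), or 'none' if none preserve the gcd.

Old gcd = 3; gcd of others (without N[3]) = 3
New gcd for candidate v: gcd(3, v). Preserves old gcd iff gcd(3, v) = 3.
  Option A: v=11, gcd(3,11)=1 -> changes
  Option B: v=24, gcd(3,24)=3 -> preserves
  Option C: v=32, gcd(3,32)=1 -> changes
  Option D: v=47, gcd(3,47)=1 -> changes
  Option E: v=7, gcd(3,7)=1 -> changes

Answer: B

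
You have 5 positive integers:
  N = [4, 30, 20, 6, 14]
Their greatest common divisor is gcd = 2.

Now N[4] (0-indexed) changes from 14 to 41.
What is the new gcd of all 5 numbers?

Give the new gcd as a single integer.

Numbers: [4, 30, 20, 6, 14], gcd = 2
Change: index 4, 14 -> 41
gcd of the OTHER numbers (without index 4): gcd([4, 30, 20, 6]) = 2
New gcd = gcd(g_others, new_val) = gcd(2, 41) = 1

Answer: 1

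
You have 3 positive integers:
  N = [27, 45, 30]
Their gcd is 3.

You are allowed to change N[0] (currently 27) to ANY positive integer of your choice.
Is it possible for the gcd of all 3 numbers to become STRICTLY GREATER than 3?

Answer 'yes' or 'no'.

Answer: yes

Derivation:
Current gcd = 3
gcd of all OTHER numbers (without N[0]=27): gcd([45, 30]) = 15
The new gcd after any change is gcd(15, new_value).
This can be at most 15.
Since 15 > old gcd 3, the gcd CAN increase (e.g., set N[0] = 15).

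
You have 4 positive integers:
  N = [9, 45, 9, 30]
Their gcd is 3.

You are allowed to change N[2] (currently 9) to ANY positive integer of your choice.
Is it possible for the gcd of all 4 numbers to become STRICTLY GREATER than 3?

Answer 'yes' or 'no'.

Answer: no

Derivation:
Current gcd = 3
gcd of all OTHER numbers (without N[2]=9): gcd([9, 45, 30]) = 3
The new gcd after any change is gcd(3, new_value).
This can be at most 3.
Since 3 = old gcd 3, the gcd can only stay the same or decrease.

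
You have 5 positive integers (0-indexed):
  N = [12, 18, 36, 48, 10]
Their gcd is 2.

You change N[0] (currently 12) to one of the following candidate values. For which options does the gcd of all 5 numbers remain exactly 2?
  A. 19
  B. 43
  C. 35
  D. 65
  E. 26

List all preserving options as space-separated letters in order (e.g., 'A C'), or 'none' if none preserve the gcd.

Answer: E

Derivation:
Old gcd = 2; gcd of others (without N[0]) = 2
New gcd for candidate v: gcd(2, v). Preserves old gcd iff gcd(2, v) = 2.
  Option A: v=19, gcd(2,19)=1 -> changes
  Option B: v=43, gcd(2,43)=1 -> changes
  Option C: v=35, gcd(2,35)=1 -> changes
  Option D: v=65, gcd(2,65)=1 -> changes
  Option E: v=26, gcd(2,26)=2 -> preserves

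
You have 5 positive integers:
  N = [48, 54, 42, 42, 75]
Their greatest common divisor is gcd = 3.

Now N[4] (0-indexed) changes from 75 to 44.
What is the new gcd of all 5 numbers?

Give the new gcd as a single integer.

Answer: 2

Derivation:
Numbers: [48, 54, 42, 42, 75], gcd = 3
Change: index 4, 75 -> 44
gcd of the OTHER numbers (without index 4): gcd([48, 54, 42, 42]) = 6
New gcd = gcd(g_others, new_val) = gcd(6, 44) = 2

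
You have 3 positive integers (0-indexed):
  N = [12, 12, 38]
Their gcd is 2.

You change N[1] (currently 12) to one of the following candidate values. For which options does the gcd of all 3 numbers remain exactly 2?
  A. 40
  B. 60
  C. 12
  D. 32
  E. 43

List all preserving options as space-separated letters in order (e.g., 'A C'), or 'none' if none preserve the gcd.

Old gcd = 2; gcd of others (without N[1]) = 2
New gcd for candidate v: gcd(2, v). Preserves old gcd iff gcd(2, v) = 2.
  Option A: v=40, gcd(2,40)=2 -> preserves
  Option B: v=60, gcd(2,60)=2 -> preserves
  Option C: v=12, gcd(2,12)=2 -> preserves
  Option D: v=32, gcd(2,32)=2 -> preserves
  Option E: v=43, gcd(2,43)=1 -> changes

Answer: A B C D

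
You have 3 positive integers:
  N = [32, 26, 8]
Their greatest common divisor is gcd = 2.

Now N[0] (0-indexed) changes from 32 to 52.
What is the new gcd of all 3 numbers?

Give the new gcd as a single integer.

Answer: 2

Derivation:
Numbers: [32, 26, 8], gcd = 2
Change: index 0, 32 -> 52
gcd of the OTHER numbers (without index 0): gcd([26, 8]) = 2
New gcd = gcd(g_others, new_val) = gcd(2, 52) = 2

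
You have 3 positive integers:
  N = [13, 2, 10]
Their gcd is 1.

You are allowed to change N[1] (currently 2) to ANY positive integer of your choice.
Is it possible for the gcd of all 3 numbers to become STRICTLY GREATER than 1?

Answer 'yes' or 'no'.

Answer: no

Derivation:
Current gcd = 1
gcd of all OTHER numbers (without N[1]=2): gcd([13, 10]) = 1
The new gcd after any change is gcd(1, new_value).
This can be at most 1.
Since 1 = old gcd 1, the gcd can only stay the same or decrease.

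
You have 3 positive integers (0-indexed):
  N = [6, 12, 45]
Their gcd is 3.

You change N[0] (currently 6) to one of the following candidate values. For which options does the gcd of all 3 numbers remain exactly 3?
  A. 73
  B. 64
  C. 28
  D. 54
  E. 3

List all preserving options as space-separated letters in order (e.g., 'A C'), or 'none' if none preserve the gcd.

Old gcd = 3; gcd of others (without N[0]) = 3
New gcd for candidate v: gcd(3, v). Preserves old gcd iff gcd(3, v) = 3.
  Option A: v=73, gcd(3,73)=1 -> changes
  Option B: v=64, gcd(3,64)=1 -> changes
  Option C: v=28, gcd(3,28)=1 -> changes
  Option D: v=54, gcd(3,54)=3 -> preserves
  Option E: v=3, gcd(3,3)=3 -> preserves

Answer: D E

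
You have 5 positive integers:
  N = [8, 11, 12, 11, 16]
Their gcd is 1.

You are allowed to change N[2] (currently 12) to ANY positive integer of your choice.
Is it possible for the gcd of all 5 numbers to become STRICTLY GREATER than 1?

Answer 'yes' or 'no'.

Answer: no

Derivation:
Current gcd = 1
gcd of all OTHER numbers (without N[2]=12): gcd([8, 11, 11, 16]) = 1
The new gcd after any change is gcd(1, new_value).
This can be at most 1.
Since 1 = old gcd 1, the gcd can only stay the same or decrease.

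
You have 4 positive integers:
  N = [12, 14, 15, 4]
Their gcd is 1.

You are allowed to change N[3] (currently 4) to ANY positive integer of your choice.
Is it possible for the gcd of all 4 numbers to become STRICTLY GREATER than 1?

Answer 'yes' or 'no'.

Current gcd = 1
gcd of all OTHER numbers (without N[3]=4): gcd([12, 14, 15]) = 1
The new gcd after any change is gcd(1, new_value).
This can be at most 1.
Since 1 = old gcd 1, the gcd can only stay the same or decrease.

Answer: no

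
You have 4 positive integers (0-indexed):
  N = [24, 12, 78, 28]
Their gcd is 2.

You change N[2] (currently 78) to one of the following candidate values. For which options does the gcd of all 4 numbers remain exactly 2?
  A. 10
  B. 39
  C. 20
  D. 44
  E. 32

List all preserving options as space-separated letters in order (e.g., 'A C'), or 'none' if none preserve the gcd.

Answer: A

Derivation:
Old gcd = 2; gcd of others (without N[2]) = 4
New gcd for candidate v: gcd(4, v). Preserves old gcd iff gcd(4, v) = 2.
  Option A: v=10, gcd(4,10)=2 -> preserves
  Option B: v=39, gcd(4,39)=1 -> changes
  Option C: v=20, gcd(4,20)=4 -> changes
  Option D: v=44, gcd(4,44)=4 -> changes
  Option E: v=32, gcd(4,32)=4 -> changes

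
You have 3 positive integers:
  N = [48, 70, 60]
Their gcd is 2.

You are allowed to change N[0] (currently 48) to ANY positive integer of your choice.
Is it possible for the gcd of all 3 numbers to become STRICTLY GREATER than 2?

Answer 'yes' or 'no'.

Current gcd = 2
gcd of all OTHER numbers (without N[0]=48): gcd([70, 60]) = 10
The new gcd after any change is gcd(10, new_value).
This can be at most 10.
Since 10 > old gcd 2, the gcd CAN increase (e.g., set N[0] = 10).

Answer: yes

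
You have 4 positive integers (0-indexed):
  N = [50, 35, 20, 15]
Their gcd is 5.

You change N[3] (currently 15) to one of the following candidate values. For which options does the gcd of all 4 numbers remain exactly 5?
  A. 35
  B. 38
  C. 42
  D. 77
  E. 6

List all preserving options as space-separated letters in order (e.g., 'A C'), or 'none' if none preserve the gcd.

Old gcd = 5; gcd of others (without N[3]) = 5
New gcd for candidate v: gcd(5, v). Preserves old gcd iff gcd(5, v) = 5.
  Option A: v=35, gcd(5,35)=5 -> preserves
  Option B: v=38, gcd(5,38)=1 -> changes
  Option C: v=42, gcd(5,42)=1 -> changes
  Option D: v=77, gcd(5,77)=1 -> changes
  Option E: v=6, gcd(5,6)=1 -> changes

Answer: A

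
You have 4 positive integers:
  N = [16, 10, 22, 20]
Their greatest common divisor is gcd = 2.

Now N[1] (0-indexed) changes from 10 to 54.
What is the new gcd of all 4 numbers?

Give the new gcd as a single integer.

Numbers: [16, 10, 22, 20], gcd = 2
Change: index 1, 10 -> 54
gcd of the OTHER numbers (without index 1): gcd([16, 22, 20]) = 2
New gcd = gcd(g_others, new_val) = gcd(2, 54) = 2

Answer: 2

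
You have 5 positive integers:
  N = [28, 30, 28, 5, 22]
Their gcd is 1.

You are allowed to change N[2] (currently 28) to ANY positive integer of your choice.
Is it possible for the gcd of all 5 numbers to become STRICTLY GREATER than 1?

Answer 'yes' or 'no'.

Current gcd = 1
gcd of all OTHER numbers (without N[2]=28): gcd([28, 30, 5, 22]) = 1
The new gcd after any change is gcd(1, new_value).
This can be at most 1.
Since 1 = old gcd 1, the gcd can only stay the same or decrease.

Answer: no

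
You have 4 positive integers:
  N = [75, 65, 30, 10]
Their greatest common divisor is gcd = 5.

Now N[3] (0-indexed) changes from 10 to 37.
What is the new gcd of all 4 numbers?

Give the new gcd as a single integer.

Numbers: [75, 65, 30, 10], gcd = 5
Change: index 3, 10 -> 37
gcd of the OTHER numbers (without index 3): gcd([75, 65, 30]) = 5
New gcd = gcd(g_others, new_val) = gcd(5, 37) = 1

Answer: 1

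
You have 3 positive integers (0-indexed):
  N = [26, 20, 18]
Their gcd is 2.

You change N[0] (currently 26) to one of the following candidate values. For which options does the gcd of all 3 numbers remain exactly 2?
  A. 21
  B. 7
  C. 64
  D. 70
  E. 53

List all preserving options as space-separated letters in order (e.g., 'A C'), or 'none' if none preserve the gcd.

Old gcd = 2; gcd of others (without N[0]) = 2
New gcd for candidate v: gcd(2, v). Preserves old gcd iff gcd(2, v) = 2.
  Option A: v=21, gcd(2,21)=1 -> changes
  Option B: v=7, gcd(2,7)=1 -> changes
  Option C: v=64, gcd(2,64)=2 -> preserves
  Option D: v=70, gcd(2,70)=2 -> preserves
  Option E: v=53, gcd(2,53)=1 -> changes

Answer: C D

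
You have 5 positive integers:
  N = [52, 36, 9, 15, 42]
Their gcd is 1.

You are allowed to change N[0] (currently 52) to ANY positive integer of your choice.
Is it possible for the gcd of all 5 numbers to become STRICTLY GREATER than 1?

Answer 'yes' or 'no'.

Answer: yes

Derivation:
Current gcd = 1
gcd of all OTHER numbers (without N[0]=52): gcd([36, 9, 15, 42]) = 3
The new gcd after any change is gcd(3, new_value).
This can be at most 3.
Since 3 > old gcd 1, the gcd CAN increase (e.g., set N[0] = 3).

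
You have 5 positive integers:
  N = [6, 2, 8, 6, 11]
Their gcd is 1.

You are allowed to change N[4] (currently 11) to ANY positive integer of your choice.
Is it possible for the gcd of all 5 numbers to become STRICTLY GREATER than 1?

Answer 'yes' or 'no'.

Current gcd = 1
gcd of all OTHER numbers (without N[4]=11): gcd([6, 2, 8, 6]) = 2
The new gcd after any change is gcd(2, new_value).
This can be at most 2.
Since 2 > old gcd 1, the gcd CAN increase (e.g., set N[4] = 2).

Answer: yes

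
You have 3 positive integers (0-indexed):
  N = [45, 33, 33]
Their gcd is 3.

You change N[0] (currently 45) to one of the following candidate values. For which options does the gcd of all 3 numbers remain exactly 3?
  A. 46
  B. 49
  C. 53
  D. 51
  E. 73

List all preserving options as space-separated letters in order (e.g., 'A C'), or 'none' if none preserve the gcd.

Answer: D

Derivation:
Old gcd = 3; gcd of others (without N[0]) = 33
New gcd for candidate v: gcd(33, v). Preserves old gcd iff gcd(33, v) = 3.
  Option A: v=46, gcd(33,46)=1 -> changes
  Option B: v=49, gcd(33,49)=1 -> changes
  Option C: v=53, gcd(33,53)=1 -> changes
  Option D: v=51, gcd(33,51)=3 -> preserves
  Option E: v=73, gcd(33,73)=1 -> changes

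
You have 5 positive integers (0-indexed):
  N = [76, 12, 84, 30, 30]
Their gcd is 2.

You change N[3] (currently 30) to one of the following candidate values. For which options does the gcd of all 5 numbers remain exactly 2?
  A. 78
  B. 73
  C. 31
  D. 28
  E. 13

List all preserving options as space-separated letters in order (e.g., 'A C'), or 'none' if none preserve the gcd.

Old gcd = 2; gcd of others (without N[3]) = 2
New gcd for candidate v: gcd(2, v). Preserves old gcd iff gcd(2, v) = 2.
  Option A: v=78, gcd(2,78)=2 -> preserves
  Option B: v=73, gcd(2,73)=1 -> changes
  Option C: v=31, gcd(2,31)=1 -> changes
  Option D: v=28, gcd(2,28)=2 -> preserves
  Option E: v=13, gcd(2,13)=1 -> changes

Answer: A D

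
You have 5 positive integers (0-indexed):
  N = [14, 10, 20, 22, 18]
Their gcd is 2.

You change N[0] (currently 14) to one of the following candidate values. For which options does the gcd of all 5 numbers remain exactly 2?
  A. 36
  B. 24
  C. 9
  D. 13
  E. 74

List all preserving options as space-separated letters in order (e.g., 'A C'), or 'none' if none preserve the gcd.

Answer: A B E

Derivation:
Old gcd = 2; gcd of others (without N[0]) = 2
New gcd for candidate v: gcd(2, v). Preserves old gcd iff gcd(2, v) = 2.
  Option A: v=36, gcd(2,36)=2 -> preserves
  Option B: v=24, gcd(2,24)=2 -> preserves
  Option C: v=9, gcd(2,9)=1 -> changes
  Option D: v=13, gcd(2,13)=1 -> changes
  Option E: v=74, gcd(2,74)=2 -> preserves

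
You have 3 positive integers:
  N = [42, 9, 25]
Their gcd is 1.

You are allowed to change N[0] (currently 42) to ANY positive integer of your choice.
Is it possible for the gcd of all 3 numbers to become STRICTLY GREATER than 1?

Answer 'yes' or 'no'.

Answer: no

Derivation:
Current gcd = 1
gcd of all OTHER numbers (without N[0]=42): gcd([9, 25]) = 1
The new gcd after any change is gcd(1, new_value).
This can be at most 1.
Since 1 = old gcd 1, the gcd can only stay the same or decrease.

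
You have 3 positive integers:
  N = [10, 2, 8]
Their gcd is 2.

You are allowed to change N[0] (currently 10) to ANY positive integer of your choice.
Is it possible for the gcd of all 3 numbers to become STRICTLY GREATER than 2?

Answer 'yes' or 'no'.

Current gcd = 2
gcd of all OTHER numbers (without N[0]=10): gcd([2, 8]) = 2
The new gcd after any change is gcd(2, new_value).
This can be at most 2.
Since 2 = old gcd 2, the gcd can only stay the same or decrease.

Answer: no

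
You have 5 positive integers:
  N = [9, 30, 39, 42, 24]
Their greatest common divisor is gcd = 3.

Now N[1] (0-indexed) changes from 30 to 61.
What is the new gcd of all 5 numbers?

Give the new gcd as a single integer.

Answer: 1

Derivation:
Numbers: [9, 30, 39, 42, 24], gcd = 3
Change: index 1, 30 -> 61
gcd of the OTHER numbers (without index 1): gcd([9, 39, 42, 24]) = 3
New gcd = gcd(g_others, new_val) = gcd(3, 61) = 1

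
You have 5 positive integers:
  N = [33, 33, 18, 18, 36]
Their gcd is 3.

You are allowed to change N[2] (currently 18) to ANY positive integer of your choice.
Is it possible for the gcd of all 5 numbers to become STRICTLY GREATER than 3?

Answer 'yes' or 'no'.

Answer: no

Derivation:
Current gcd = 3
gcd of all OTHER numbers (without N[2]=18): gcd([33, 33, 18, 36]) = 3
The new gcd after any change is gcd(3, new_value).
This can be at most 3.
Since 3 = old gcd 3, the gcd can only stay the same or decrease.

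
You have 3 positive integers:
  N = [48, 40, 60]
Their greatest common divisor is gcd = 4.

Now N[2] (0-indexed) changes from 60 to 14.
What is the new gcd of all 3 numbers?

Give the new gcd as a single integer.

Answer: 2

Derivation:
Numbers: [48, 40, 60], gcd = 4
Change: index 2, 60 -> 14
gcd of the OTHER numbers (without index 2): gcd([48, 40]) = 8
New gcd = gcd(g_others, new_val) = gcd(8, 14) = 2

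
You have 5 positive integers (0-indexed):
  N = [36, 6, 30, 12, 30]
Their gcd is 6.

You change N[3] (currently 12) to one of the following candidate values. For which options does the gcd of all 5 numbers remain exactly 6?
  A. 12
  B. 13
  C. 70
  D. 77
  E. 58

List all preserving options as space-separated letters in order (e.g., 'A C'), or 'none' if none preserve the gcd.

Old gcd = 6; gcd of others (without N[3]) = 6
New gcd for candidate v: gcd(6, v). Preserves old gcd iff gcd(6, v) = 6.
  Option A: v=12, gcd(6,12)=6 -> preserves
  Option B: v=13, gcd(6,13)=1 -> changes
  Option C: v=70, gcd(6,70)=2 -> changes
  Option D: v=77, gcd(6,77)=1 -> changes
  Option E: v=58, gcd(6,58)=2 -> changes

Answer: A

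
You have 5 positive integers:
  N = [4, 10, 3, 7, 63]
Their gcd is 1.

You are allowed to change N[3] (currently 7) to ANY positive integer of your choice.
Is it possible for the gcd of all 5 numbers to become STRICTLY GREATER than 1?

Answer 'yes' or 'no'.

Current gcd = 1
gcd of all OTHER numbers (without N[3]=7): gcd([4, 10, 3, 63]) = 1
The new gcd after any change is gcd(1, new_value).
This can be at most 1.
Since 1 = old gcd 1, the gcd can only stay the same or decrease.

Answer: no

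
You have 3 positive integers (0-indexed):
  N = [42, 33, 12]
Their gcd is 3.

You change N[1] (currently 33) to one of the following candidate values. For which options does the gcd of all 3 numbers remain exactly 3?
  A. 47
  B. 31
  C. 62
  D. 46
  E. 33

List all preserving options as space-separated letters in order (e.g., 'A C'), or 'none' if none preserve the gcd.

Answer: E

Derivation:
Old gcd = 3; gcd of others (without N[1]) = 6
New gcd for candidate v: gcd(6, v). Preserves old gcd iff gcd(6, v) = 3.
  Option A: v=47, gcd(6,47)=1 -> changes
  Option B: v=31, gcd(6,31)=1 -> changes
  Option C: v=62, gcd(6,62)=2 -> changes
  Option D: v=46, gcd(6,46)=2 -> changes
  Option E: v=33, gcd(6,33)=3 -> preserves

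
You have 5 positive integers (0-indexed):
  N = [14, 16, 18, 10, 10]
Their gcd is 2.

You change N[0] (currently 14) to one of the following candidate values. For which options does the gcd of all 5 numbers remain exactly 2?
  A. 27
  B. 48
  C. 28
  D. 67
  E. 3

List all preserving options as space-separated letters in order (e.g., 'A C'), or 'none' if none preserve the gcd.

Answer: B C

Derivation:
Old gcd = 2; gcd of others (without N[0]) = 2
New gcd for candidate v: gcd(2, v). Preserves old gcd iff gcd(2, v) = 2.
  Option A: v=27, gcd(2,27)=1 -> changes
  Option B: v=48, gcd(2,48)=2 -> preserves
  Option C: v=28, gcd(2,28)=2 -> preserves
  Option D: v=67, gcd(2,67)=1 -> changes
  Option E: v=3, gcd(2,3)=1 -> changes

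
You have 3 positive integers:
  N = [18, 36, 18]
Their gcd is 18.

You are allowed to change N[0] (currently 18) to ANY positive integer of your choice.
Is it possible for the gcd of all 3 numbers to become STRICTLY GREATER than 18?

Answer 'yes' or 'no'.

Answer: no

Derivation:
Current gcd = 18
gcd of all OTHER numbers (without N[0]=18): gcd([36, 18]) = 18
The new gcd after any change is gcd(18, new_value).
This can be at most 18.
Since 18 = old gcd 18, the gcd can only stay the same or decrease.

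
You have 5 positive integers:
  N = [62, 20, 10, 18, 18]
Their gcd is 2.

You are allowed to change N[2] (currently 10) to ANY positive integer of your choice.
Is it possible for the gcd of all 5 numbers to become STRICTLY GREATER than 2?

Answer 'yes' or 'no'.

Current gcd = 2
gcd of all OTHER numbers (without N[2]=10): gcd([62, 20, 18, 18]) = 2
The new gcd after any change is gcd(2, new_value).
This can be at most 2.
Since 2 = old gcd 2, the gcd can only stay the same or decrease.

Answer: no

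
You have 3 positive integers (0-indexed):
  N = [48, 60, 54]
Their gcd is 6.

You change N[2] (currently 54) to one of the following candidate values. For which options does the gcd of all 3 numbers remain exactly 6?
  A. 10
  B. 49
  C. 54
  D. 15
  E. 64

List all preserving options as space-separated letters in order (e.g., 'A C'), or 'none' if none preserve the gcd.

Answer: C

Derivation:
Old gcd = 6; gcd of others (without N[2]) = 12
New gcd for candidate v: gcd(12, v). Preserves old gcd iff gcd(12, v) = 6.
  Option A: v=10, gcd(12,10)=2 -> changes
  Option B: v=49, gcd(12,49)=1 -> changes
  Option C: v=54, gcd(12,54)=6 -> preserves
  Option D: v=15, gcd(12,15)=3 -> changes
  Option E: v=64, gcd(12,64)=4 -> changes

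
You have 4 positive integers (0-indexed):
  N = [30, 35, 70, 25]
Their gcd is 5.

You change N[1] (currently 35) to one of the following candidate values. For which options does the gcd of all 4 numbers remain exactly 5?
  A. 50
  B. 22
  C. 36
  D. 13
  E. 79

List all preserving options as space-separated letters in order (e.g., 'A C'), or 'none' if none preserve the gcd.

Answer: A

Derivation:
Old gcd = 5; gcd of others (without N[1]) = 5
New gcd for candidate v: gcd(5, v). Preserves old gcd iff gcd(5, v) = 5.
  Option A: v=50, gcd(5,50)=5 -> preserves
  Option B: v=22, gcd(5,22)=1 -> changes
  Option C: v=36, gcd(5,36)=1 -> changes
  Option D: v=13, gcd(5,13)=1 -> changes
  Option E: v=79, gcd(5,79)=1 -> changes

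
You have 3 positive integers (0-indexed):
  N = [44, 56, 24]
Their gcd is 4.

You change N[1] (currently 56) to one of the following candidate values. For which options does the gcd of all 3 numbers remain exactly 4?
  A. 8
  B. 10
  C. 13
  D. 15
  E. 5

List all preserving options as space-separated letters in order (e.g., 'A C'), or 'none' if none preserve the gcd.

Answer: A

Derivation:
Old gcd = 4; gcd of others (without N[1]) = 4
New gcd for candidate v: gcd(4, v). Preserves old gcd iff gcd(4, v) = 4.
  Option A: v=8, gcd(4,8)=4 -> preserves
  Option B: v=10, gcd(4,10)=2 -> changes
  Option C: v=13, gcd(4,13)=1 -> changes
  Option D: v=15, gcd(4,15)=1 -> changes
  Option E: v=5, gcd(4,5)=1 -> changes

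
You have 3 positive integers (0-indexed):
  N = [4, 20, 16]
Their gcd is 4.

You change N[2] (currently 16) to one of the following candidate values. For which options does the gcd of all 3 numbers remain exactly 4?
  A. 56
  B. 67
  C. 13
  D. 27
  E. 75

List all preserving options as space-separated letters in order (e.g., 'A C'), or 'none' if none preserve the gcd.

Answer: A

Derivation:
Old gcd = 4; gcd of others (without N[2]) = 4
New gcd for candidate v: gcd(4, v). Preserves old gcd iff gcd(4, v) = 4.
  Option A: v=56, gcd(4,56)=4 -> preserves
  Option B: v=67, gcd(4,67)=1 -> changes
  Option C: v=13, gcd(4,13)=1 -> changes
  Option D: v=27, gcd(4,27)=1 -> changes
  Option E: v=75, gcd(4,75)=1 -> changes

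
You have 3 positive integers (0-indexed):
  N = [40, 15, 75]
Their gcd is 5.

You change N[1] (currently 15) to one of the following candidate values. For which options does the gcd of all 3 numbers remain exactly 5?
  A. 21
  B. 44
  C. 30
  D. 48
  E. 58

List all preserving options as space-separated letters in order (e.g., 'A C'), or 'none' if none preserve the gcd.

Answer: C

Derivation:
Old gcd = 5; gcd of others (without N[1]) = 5
New gcd for candidate v: gcd(5, v). Preserves old gcd iff gcd(5, v) = 5.
  Option A: v=21, gcd(5,21)=1 -> changes
  Option B: v=44, gcd(5,44)=1 -> changes
  Option C: v=30, gcd(5,30)=5 -> preserves
  Option D: v=48, gcd(5,48)=1 -> changes
  Option E: v=58, gcd(5,58)=1 -> changes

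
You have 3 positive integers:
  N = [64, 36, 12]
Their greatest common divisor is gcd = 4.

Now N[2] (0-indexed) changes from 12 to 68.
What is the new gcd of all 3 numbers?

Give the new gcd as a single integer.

Answer: 4

Derivation:
Numbers: [64, 36, 12], gcd = 4
Change: index 2, 12 -> 68
gcd of the OTHER numbers (without index 2): gcd([64, 36]) = 4
New gcd = gcd(g_others, new_val) = gcd(4, 68) = 4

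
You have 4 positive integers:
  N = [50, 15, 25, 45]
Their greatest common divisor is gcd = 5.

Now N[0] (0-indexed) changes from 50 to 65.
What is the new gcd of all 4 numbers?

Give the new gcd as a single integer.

Numbers: [50, 15, 25, 45], gcd = 5
Change: index 0, 50 -> 65
gcd of the OTHER numbers (without index 0): gcd([15, 25, 45]) = 5
New gcd = gcd(g_others, new_val) = gcd(5, 65) = 5

Answer: 5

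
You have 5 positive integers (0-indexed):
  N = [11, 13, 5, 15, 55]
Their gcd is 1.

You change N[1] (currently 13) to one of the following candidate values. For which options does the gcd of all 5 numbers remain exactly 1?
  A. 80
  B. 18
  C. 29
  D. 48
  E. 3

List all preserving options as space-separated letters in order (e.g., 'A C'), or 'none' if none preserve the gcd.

Old gcd = 1; gcd of others (without N[1]) = 1
New gcd for candidate v: gcd(1, v). Preserves old gcd iff gcd(1, v) = 1.
  Option A: v=80, gcd(1,80)=1 -> preserves
  Option B: v=18, gcd(1,18)=1 -> preserves
  Option C: v=29, gcd(1,29)=1 -> preserves
  Option D: v=48, gcd(1,48)=1 -> preserves
  Option E: v=3, gcd(1,3)=1 -> preserves

Answer: A B C D E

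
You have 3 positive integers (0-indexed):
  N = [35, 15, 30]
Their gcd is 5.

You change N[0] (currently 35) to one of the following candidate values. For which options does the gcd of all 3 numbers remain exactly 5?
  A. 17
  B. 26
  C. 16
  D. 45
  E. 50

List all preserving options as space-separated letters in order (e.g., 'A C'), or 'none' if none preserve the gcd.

Old gcd = 5; gcd of others (without N[0]) = 15
New gcd for candidate v: gcd(15, v). Preserves old gcd iff gcd(15, v) = 5.
  Option A: v=17, gcd(15,17)=1 -> changes
  Option B: v=26, gcd(15,26)=1 -> changes
  Option C: v=16, gcd(15,16)=1 -> changes
  Option D: v=45, gcd(15,45)=15 -> changes
  Option E: v=50, gcd(15,50)=5 -> preserves

Answer: E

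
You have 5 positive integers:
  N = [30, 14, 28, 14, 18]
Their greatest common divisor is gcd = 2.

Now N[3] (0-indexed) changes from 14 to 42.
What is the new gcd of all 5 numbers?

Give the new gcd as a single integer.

Numbers: [30, 14, 28, 14, 18], gcd = 2
Change: index 3, 14 -> 42
gcd of the OTHER numbers (without index 3): gcd([30, 14, 28, 18]) = 2
New gcd = gcd(g_others, new_val) = gcd(2, 42) = 2

Answer: 2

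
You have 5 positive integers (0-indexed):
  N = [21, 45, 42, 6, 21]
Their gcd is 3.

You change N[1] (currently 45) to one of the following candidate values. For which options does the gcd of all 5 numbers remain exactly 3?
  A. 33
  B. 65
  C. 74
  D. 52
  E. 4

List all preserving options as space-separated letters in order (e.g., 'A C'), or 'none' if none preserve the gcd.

Answer: A

Derivation:
Old gcd = 3; gcd of others (without N[1]) = 3
New gcd for candidate v: gcd(3, v). Preserves old gcd iff gcd(3, v) = 3.
  Option A: v=33, gcd(3,33)=3 -> preserves
  Option B: v=65, gcd(3,65)=1 -> changes
  Option C: v=74, gcd(3,74)=1 -> changes
  Option D: v=52, gcd(3,52)=1 -> changes
  Option E: v=4, gcd(3,4)=1 -> changes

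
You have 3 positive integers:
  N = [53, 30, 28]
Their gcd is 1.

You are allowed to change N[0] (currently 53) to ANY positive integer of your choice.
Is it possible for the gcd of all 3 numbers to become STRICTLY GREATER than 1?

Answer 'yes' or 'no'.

Current gcd = 1
gcd of all OTHER numbers (without N[0]=53): gcd([30, 28]) = 2
The new gcd after any change is gcd(2, new_value).
This can be at most 2.
Since 2 > old gcd 1, the gcd CAN increase (e.g., set N[0] = 2).

Answer: yes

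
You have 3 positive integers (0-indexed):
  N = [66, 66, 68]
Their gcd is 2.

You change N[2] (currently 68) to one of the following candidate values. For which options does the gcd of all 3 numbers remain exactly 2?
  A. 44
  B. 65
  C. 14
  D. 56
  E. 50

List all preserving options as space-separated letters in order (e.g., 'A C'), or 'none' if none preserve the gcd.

Answer: C D E

Derivation:
Old gcd = 2; gcd of others (without N[2]) = 66
New gcd for candidate v: gcd(66, v). Preserves old gcd iff gcd(66, v) = 2.
  Option A: v=44, gcd(66,44)=22 -> changes
  Option B: v=65, gcd(66,65)=1 -> changes
  Option C: v=14, gcd(66,14)=2 -> preserves
  Option D: v=56, gcd(66,56)=2 -> preserves
  Option E: v=50, gcd(66,50)=2 -> preserves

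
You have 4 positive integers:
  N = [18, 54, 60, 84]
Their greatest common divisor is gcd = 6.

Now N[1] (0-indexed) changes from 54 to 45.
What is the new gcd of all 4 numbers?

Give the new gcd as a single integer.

Numbers: [18, 54, 60, 84], gcd = 6
Change: index 1, 54 -> 45
gcd of the OTHER numbers (without index 1): gcd([18, 60, 84]) = 6
New gcd = gcd(g_others, new_val) = gcd(6, 45) = 3

Answer: 3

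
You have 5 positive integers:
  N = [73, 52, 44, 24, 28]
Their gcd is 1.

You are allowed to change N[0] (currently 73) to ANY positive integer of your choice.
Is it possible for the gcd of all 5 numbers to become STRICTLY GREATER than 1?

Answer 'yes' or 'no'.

Answer: yes

Derivation:
Current gcd = 1
gcd of all OTHER numbers (without N[0]=73): gcd([52, 44, 24, 28]) = 4
The new gcd after any change is gcd(4, new_value).
This can be at most 4.
Since 4 > old gcd 1, the gcd CAN increase (e.g., set N[0] = 4).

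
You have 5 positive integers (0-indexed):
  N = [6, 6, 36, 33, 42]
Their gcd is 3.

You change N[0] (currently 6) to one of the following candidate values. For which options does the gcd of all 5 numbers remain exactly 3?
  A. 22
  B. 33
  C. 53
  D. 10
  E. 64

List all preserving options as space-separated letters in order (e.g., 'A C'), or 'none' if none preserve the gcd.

Old gcd = 3; gcd of others (without N[0]) = 3
New gcd for candidate v: gcd(3, v). Preserves old gcd iff gcd(3, v) = 3.
  Option A: v=22, gcd(3,22)=1 -> changes
  Option B: v=33, gcd(3,33)=3 -> preserves
  Option C: v=53, gcd(3,53)=1 -> changes
  Option D: v=10, gcd(3,10)=1 -> changes
  Option E: v=64, gcd(3,64)=1 -> changes

Answer: B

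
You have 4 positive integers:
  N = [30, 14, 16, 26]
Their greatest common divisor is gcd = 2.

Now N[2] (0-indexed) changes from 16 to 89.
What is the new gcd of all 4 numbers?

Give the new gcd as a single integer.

Numbers: [30, 14, 16, 26], gcd = 2
Change: index 2, 16 -> 89
gcd of the OTHER numbers (without index 2): gcd([30, 14, 26]) = 2
New gcd = gcd(g_others, new_val) = gcd(2, 89) = 1

Answer: 1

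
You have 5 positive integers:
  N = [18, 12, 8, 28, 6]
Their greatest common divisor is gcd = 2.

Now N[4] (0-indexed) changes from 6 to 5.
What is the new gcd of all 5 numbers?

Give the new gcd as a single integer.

Answer: 1

Derivation:
Numbers: [18, 12, 8, 28, 6], gcd = 2
Change: index 4, 6 -> 5
gcd of the OTHER numbers (without index 4): gcd([18, 12, 8, 28]) = 2
New gcd = gcd(g_others, new_val) = gcd(2, 5) = 1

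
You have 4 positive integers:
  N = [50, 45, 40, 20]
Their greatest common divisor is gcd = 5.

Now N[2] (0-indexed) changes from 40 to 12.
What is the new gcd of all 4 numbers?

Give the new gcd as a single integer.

Numbers: [50, 45, 40, 20], gcd = 5
Change: index 2, 40 -> 12
gcd of the OTHER numbers (without index 2): gcd([50, 45, 20]) = 5
New gcd = gcd(g_others, new_val) = gcd(5, 12) = 1

Answer: 1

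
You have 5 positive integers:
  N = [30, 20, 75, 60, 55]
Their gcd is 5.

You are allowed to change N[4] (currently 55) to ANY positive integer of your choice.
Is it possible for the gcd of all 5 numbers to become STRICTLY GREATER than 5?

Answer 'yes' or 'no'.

Answer: no

Derivation:
Current gcd = 5
gcd of all OTHER numbers (without N[4]=55): gcd([30, 20, 75, 60]) = 5
The new gcd after any change is gcd(5, new_value).
This can be at most 5.
Since 5 = old gcd 5, the gcd can only stay the same or decrease.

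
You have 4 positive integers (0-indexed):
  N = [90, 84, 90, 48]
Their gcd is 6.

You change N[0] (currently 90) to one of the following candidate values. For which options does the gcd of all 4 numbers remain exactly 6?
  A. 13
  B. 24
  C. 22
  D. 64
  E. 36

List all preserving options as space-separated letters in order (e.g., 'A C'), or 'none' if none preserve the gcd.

Old gcd = 6; gcd of others (without N[0]) = 6
New gcd for candidate v: gcd(6, v). Preserves old gcd iff gcd(6, v) = 6.
  Option A: v=13, gcd(6,13)=1 -> changes
  Option B: v=24, gcd(6,24)=6 -> preserves
  Option C: v=22, gcd(6,22)=2 -> changes
  Option D: v=64, gcd(6,64)=2 -> changes
  Option E: v=36, gcd(6,36)=6 -> preserves

Answer: B E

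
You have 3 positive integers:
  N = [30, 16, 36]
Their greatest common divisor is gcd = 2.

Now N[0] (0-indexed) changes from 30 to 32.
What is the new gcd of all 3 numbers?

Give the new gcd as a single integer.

Answer: 4

Derivation:
Numbers: [30, 16, 36], gcd = 2
Change: index 0, 30 -> 32
gcd of the OTHER numbers (without index 0): gcd([16, 36]) = 4
New gcd = gcd(g_others, new_val) = gcd(4, 32) = 4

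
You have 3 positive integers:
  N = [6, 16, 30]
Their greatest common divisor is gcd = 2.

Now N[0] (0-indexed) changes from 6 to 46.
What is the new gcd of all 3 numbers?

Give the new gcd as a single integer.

Numbers: [6, 16, 30], gcd = 2
Change: index 0, 6 -> 46
gcd of the OTHER numbers (without index 0): gcd([16, 30]) = 2
New gcd = gcd(g_others, new_val) = gcd(2, 46) = 2

Answer: 2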